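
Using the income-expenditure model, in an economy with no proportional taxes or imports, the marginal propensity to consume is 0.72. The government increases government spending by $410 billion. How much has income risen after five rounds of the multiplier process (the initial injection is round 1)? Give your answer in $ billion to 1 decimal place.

$1,181.0 billion

Round 1 adds ΔG = $410 billion; each later round is MPC = 0.72 times the previous.
After 5 rounds: 410 + 295.2 + 212.544 + 153.03168 + 110.1828096 = ΔG·(1 − c^5)/(1 − c) = 410 × (1 − 0.1934917632)/0.28 ≈ $1,181 billion.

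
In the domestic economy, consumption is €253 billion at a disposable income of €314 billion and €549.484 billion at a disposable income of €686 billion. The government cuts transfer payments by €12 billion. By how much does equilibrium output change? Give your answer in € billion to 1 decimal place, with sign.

−€47.1 billion

MPC = ΔC/ΔYd = (549.484 − 253)/(686 − 314) = 296.484/372 = 0.797.
The transfer change shifts disposable income by −€12 billion, so first-round consumption changes by c·ΔTR = 0.797 × (−€12 billion) = −€9.564 billion.
Expenditure multiplier = 1/(1 − MPC) = 1/(1 − 0.797) = 1/0.203 ≈ 4.926.
The transfer multiplier is c × k ≈ 3.926, so ΔY = k × (c·ΔTR) = (−€9.564 billion) / 0.203 ≈ −€47.1 billion.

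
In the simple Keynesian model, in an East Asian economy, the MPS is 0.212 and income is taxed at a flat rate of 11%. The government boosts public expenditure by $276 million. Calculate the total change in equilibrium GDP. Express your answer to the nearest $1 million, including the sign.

MPC = 1 − MPS = 1 − 0.212 = 0.788.
Spending multiplier = 1/(1 − c(1−t)) = 1/(1 − 0.788×0.89) = 1/0.29868 ≈ 3.348.
ΔY = k × ΔG = (+$276 million) / 0.29868 ≈ +$924 million.

+$924 million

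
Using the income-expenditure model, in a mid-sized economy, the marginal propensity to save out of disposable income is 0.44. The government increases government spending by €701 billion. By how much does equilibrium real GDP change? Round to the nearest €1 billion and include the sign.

MPC = 1 − MPS = 1 − 0.44 = 0.56.
Government-spending multiplier = 1/(1 − MPC) = 1/(1 − 0.56) = 1/0.44 ≈ 2.273.
ΔY = k × ΔG = (+€701 billion) / 0.44 ≈ +€1,593 billion.

+€1,593 billion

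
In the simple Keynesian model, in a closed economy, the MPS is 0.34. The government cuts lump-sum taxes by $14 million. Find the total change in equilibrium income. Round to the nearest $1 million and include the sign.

+$27 million

MPC = 1 − MPS = 1 − 0.34 = 0.66.
A lump-sum tax change of −$14 million shifts disposable income by +$14 million; first-round consumption changes by −c × ΔT = −0.66 × (−$14 million) = +$9.24 million.
Expenditure multiplier = 1/(1 − MPC) = 1/(1 − 0.66) = 1/0.34 ≈ 2.941.
The tax multiplier is −c × k ≈ −1.941, so ΔY = k × (−c·ΔT) = (+$9.24 million) / 0.34 ≈ +$27 million.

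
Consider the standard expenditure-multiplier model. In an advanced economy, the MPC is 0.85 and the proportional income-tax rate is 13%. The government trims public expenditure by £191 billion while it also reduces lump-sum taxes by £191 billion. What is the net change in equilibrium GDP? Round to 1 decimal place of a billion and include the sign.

Expenditure multiplier = 1/(1 − c(1−t)) = 1/(1 − 0.85×0.87) = 1/0.2605 ≈ 3.839.
ΔG contributes k·ΔG = (−£191 billion) / 0.2605 ≈ −£733.2 billion.
ΔT of −£191 billion changes first-round spending by −c·ΔT = +£162.35 billion, contributing k·(−c·ΔT) = (+£162.35 billion) / 0.2605 ≈ +£623.2 billion.
Net ΔY = k(ΔG − c·ΔT) = (−£28.65 billion) / 0.2605 ≈ −£110 billion.

−£110.0 billion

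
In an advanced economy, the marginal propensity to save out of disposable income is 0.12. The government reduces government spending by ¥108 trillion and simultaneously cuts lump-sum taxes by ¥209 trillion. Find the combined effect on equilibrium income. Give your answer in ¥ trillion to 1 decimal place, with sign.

+¥632.7 trillion

MPC = 1 − MPS = 1 − 0.12 = 0.88.
Expenditure multiplier = 1/(1 − MPC) = 1/(1 − 0.88) = 1/0.12 ≈ 8.333.
ΔG contributes k·ΔG = (−¥108 trillion) / 0.12 = −¥900 trillion.
ΔT of −¥209 trillion changes first-round spending by −c·ΔT = +¥183.92 trillion, contributing k·(−c·ΔT) = (+¥183.92 trillion) / 0.12 ≈ +¥1,532.7 trillion.
Net ΔY = k(ΔG − c·ΔT) = (+¥75.92 trillion) / 0.12 ≈ +¥632.7 trillion.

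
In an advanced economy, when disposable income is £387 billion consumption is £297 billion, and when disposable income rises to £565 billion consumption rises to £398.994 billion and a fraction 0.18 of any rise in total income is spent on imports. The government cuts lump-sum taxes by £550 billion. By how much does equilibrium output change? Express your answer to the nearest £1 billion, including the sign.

+£519 billion

MPC = ΔC/ΔYd = (398.994 − 297)/(565 − 387) = 101.994/178 = 0.573.
A lump-sum tax change of −£550 billion shifts disposable income by +£550 billion; first-round consumption changes by −c × ΔT = −0.573 × (−£550 billion) = +£315.15 billion.
Expenditure multiplier = 1/(1 − c + m) = 1/(1 − 0.573 + 0.18) = 1/0.607 ≈ 1.647.
The tax multiplier is −c × k ≈ −0.944, so ΔY = k × (−c·ΔT) = (+£315.15 billion) / 0.607 ≈ +£519 billion.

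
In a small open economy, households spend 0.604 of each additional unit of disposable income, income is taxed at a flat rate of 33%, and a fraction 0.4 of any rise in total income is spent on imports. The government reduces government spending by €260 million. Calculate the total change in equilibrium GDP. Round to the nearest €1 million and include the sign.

−€261 million

Expenditure multiplier = 1/(1 − c(1−t) + m) = 1/(1 − 0.604×0.67 + 0.4) = 1/0.99532 ≈ 1.005.
ΔY = k × ΔG = (−€260 million) / 0.99532 ≈ −€261 million.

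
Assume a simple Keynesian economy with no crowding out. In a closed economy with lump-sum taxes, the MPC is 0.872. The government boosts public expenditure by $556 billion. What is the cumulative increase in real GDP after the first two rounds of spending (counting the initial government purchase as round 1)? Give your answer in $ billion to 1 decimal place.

$1,040.8 billion

Round 1 adds ΔG = $556 billion; each later round is MPC = 0.872 times the previous.
After 2 rounds: 556 + 484.832 = ΔG·(1 − c^2)/(1 − c) = 556 × (1 − 0.760384)/0.128 ≈ $1,040.8 billion.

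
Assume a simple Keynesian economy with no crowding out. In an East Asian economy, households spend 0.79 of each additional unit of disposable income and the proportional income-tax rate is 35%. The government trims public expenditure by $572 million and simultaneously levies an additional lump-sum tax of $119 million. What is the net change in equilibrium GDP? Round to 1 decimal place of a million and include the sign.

Expenditure multiplier = 1/(1 − c(1−t)) = 1/(1 − 0.79×0.65) = 1/0.4865 ≈ 2.055.
ΔG contributes k·ΔG = (−$572 million) / 0.4865 ≈ −$1,175.7 million.
ΔT of +$119 million changes first-round spending by −c·ΔT = −$94.01 million, contributing k·(−c·ΔT) = (−$94.01 million) / 0.4865 ≈ −$193.2 million.
Net ΔY = k(ΔG − c·ΔT) = (−$666.01 million) / 0.4865 ≈ −$1,369 million.

−$1,369.0 million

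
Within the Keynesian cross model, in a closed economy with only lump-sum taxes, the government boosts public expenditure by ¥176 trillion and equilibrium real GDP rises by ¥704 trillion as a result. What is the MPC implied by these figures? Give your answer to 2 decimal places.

Implied spending multiplier k = ΔY/ΔG = 704/176 = 4.
Since k = 1/(1 − MPC), MPC = 1 − 1/k = 1 − ΔG/ΔY = 1 − 176/704 = 0.75.

0.75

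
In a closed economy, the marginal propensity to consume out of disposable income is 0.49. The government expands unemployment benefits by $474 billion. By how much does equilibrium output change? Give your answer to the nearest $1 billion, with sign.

+$455 billion

The transfer change shifts disposable income by +$474 billion, so first-round consumption changes by c·ΔTR = 0.49 × (+$474 billion) = +$232.26 billion.
Expenditure multiplier = 1/(1 − MPC) = 1/(1 − 0.49) = 1/0.51 ≈ 1.961.
The transfer multiplier is c × k ≈ 0.961, so ΔY = k × (c·ΔTR) = (+$232.26 billion) / 0.51 ≈ +$455 billion.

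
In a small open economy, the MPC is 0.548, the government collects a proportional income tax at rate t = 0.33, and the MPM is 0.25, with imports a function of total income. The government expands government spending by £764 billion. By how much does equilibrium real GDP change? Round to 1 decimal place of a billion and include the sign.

+£865.4 billion

Expenditure multiplier = 1/(1 − c(1−t) + m) = 1/(1 − 0.548×0.67 + 0.25) = 1/0.88284 ≈ 1.133.
ΔY = k × ΔG = (+£764 billion) / 0.88284 ≈ +£865.4 billion.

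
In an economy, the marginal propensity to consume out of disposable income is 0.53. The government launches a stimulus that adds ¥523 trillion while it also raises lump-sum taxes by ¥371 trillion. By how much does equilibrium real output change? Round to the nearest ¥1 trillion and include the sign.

+¥694 trillion

Expenditure multiplier = 1/(1 − MPC) = 1/(1 − 0.53) = 1/0.47 ≈ 2.128.
ΔG contributes k·ΔG = (+¥523 trillion) / 0.47 ≈ +¥1,112.8 trillion.
ΔT of +¥371 trillion changes first-round spending by −c·ΔT = −¥196.63 trillion, contributing k·(−c·ΔT) = (−¥196.63 trillion) / 0.47 ≈ −¥418.4 trillion.
Net ΔY = k(ΔG − c·ΔT) = (+¥326.37 trillion) / 0.47 ≈ +¥694 trillion.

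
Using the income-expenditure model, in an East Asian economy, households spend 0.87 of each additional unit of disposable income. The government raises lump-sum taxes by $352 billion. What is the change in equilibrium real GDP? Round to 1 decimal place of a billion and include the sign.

−$2,355.7 billion

A lump-sum tax change of +$352 billion shifts disposable income by −$352 billion; first-round consumption changes by −c × ΔT = −0.87 × (+$352 billion) = −$306.24 billion.
Expenditure multiplier = 1/(1 − MPC) = 1/(1 − 0.87) = 1/0.13 ≈ 7.692.
The tax multiplier is −c × k ≈ −6.692, so ΔY = k × (−c·ΔT) = (−$306.24 billion) / 0.13 ≈ −$2,355.7 billion.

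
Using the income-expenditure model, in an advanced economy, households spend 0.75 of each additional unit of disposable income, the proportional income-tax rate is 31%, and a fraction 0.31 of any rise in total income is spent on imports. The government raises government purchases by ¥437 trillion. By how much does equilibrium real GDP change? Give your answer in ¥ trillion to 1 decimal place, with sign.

Expenditure multiplier = 1/(1 − c(1−t) + m) = 1/(1 − 0.75×0.69 + 0.31) = 1/0.7925 ≈ 1.262.
ΔY = k × ΔG = (+¥437 trillion) / 0.7925 ≈ +¥551.4 trillion.

+¥551.4 trillion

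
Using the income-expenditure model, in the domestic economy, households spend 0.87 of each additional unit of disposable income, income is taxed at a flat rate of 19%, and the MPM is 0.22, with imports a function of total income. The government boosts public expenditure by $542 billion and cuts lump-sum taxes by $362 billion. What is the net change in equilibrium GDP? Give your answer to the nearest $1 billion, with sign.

Expenditure multiplier = 1/(1 − c(1−t) + m) = 1/(1 − 0.87×0.81 + 0.22) = 1/0.5153 ≈ 1.941.
ΔG contributes k·ΔG = (+$542 billion) / 0.5153 ≈ +$1,051.8 billion.
ΔT of −$362 billion changes first-round spending by −c·ΔT = +$314.94 billion, contributing k·(−c·ΔT) = (+$314.94 billion) / 0.5153 ≈ +$611.2 billion.
Net ΔY = k(ΔG − c·ΔT) = (+$856.94 billion) / 0.5153 ≈ +$1,663 billion.

+$1,663 billion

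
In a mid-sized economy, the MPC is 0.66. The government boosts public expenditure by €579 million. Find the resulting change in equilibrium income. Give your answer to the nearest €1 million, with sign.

Expenditure multiplier = 1/(1 − MPC) = 1/(1 − 0.66) = 1/0.34 ≈ 2.941.
ΔY = k × ΔG = (+€579 million) / 0.34 ≈ +€1,703 million.

+€1,703 million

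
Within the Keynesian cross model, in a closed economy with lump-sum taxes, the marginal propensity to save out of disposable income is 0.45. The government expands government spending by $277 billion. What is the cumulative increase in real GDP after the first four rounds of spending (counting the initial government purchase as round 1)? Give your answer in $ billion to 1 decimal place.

$559.2 billion

MPC = 1 − MPS = 1 − 0.45 = 0.55.
Round 1 adds ΔG = $277 billion; each later round is MPC = 0.55 times the previous.
After 4 rounds: 277 + 152.35 + 83.7925 + 46.085875 = ΔG·(1 − c^4)/(1 − c) = 277 × (1 − 0.09150625)/0.45 ≈ $559.2 billion.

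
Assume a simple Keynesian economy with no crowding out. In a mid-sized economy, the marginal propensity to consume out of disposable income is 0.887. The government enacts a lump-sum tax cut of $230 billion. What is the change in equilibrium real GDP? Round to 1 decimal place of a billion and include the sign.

A lump-sum tax change of −$230 billion shifts disposable income by +$230 billion; first-round consumption changes by −c × ΔT = −0.887 × (−$230 billion) = +$204.01 billion.
Expenditure multiplier = 1/(1 − MPC) = 1/(1 − 0.887) = 1/0.113 ≈ 8.85.
The tax multiplier is −c × k ≈ −7.85, so ΔY = k × (−c·ΔT) = (+$204.01 billion) / 0.113 ≈ +$1,805.4 billion.

+$1,805.4 billion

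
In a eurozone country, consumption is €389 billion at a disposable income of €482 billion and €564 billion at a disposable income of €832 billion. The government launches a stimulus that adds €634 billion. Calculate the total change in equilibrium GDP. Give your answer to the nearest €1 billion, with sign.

+€1,268 billion

MPC = ΔC/ΔYd = (564 − 389)/(832 − 482) = 175/350 = 0.5.
Expenditure multiplier = 1/(1 − MPC) = 1/(1 − 0.5) = 1/0.5 = 2.
ΔY = k × ΔG = (+€634 billion) / 0.5 = +€1,268 billion.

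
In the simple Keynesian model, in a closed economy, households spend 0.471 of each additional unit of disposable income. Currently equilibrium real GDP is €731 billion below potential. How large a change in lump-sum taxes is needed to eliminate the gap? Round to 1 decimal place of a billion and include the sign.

Spending multiplier = 1/(1 − MPC) = 1/(1 − 0.471) = 1/0.529 ≈ 1.89.
Tax multiplier = −c·k = −0.471/0.529 ≈ −0.89. Need ΔY = +€731 billion, so ΔT = ΔY/(−c·k) = −(+€731 billion) × 0.529 / 0.471 ≈ −€821 billion.
The government should cut lump-sum taxes by €821 billion.

−€821.0 billion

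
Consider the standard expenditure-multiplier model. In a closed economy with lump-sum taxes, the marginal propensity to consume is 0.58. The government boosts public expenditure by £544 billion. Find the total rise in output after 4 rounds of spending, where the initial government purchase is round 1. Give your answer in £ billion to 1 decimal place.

Round 1 adds ΔG = £544 billion; each later round is MPC = 0.58 times the previous.
After 4 rounds: 544 + 315.52 + 183.0016 + 106.140928 = ΔG·(1 − c^4)/(1 − c) = 544 × (1 − 0.11316496)/0.42 ≈ £1,148.7 billion.

£1,148.7 billion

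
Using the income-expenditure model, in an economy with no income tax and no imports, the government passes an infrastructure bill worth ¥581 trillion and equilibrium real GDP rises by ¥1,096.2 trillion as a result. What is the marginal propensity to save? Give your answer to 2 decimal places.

0.53

Implied spending multiplier k = ΔY/ΔG = 1,096.2/581 ≈ 1.8867.
Since k = 1/(1 − MPC), MPC = 1 − 1/k = 1 − ΔG/ΔY = 1 − 581/1,096.2 ≈ 0.47.
MPS = 1 − MPC = 0.53.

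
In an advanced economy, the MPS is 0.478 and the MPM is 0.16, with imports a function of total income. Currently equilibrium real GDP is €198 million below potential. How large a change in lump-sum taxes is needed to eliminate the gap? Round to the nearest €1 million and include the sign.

−€242 million

MPC = 1 − MPS = 1 − 0.478 = 0.522.
Spending multiplier = 1/(1 − c + m) = 1/(1 − 0.522 + 0.16) = 1/0.638 ≈ 1.567.
Tax multiplier = −c·k = −0.522/0.638 ≈ −0.818. Need ΔY = +€198 million, so ΔT = ΔY/(−c·k) = −(+€198 million) × 0.638 / 0.522 = −€242 million.
The government should cut lump-sum taxes by €242 million.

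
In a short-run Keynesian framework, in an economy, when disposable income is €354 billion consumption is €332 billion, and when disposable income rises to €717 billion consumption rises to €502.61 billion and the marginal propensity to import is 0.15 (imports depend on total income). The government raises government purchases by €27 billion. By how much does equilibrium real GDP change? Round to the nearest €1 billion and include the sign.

+€40 billion

MPC = ΔC/ΔYd = (502.61 − 332)/(717 − 354) = 170.61/363 = 0.47.
Government-spending multiplier = 1/(1 − c + m) = 1/(1 − 0.47 + 0.15) = 1/0.68 ≈ 1.471.
ΔY = k × ΔG = (+€27 billion) / 0.68 ≈ +€40 billion.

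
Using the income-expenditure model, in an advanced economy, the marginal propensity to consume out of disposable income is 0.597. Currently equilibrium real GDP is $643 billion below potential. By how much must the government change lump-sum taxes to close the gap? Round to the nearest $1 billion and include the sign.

Spending multiplier = 1/(1 − MPC) = 1/(1 − 0.597) = 1/0.403 ≈ 2.481.
Tax multiplier = −c·k = −0.597/0.403 ≈ −1.481. Need ΔY = +$643 billion, so ΔT = ΔY/(−c·k) = −(+$643 billion) × 0.403 / 0.597 ≈ −$434 billion.
The government should cut lump-sum taxes by $434 billion.

−$434 billion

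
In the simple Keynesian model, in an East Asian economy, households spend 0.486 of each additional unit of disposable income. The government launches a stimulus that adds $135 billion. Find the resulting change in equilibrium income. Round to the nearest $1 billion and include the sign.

+$263 billion

Spending multiplier = 1/(1 − MPC) = 1/(1 − 0.486) = 1/0.514 ≈ 1.946.
ΔY = k × ΔG = (+$135 billion) / 0.514 ≈ +$263 billion.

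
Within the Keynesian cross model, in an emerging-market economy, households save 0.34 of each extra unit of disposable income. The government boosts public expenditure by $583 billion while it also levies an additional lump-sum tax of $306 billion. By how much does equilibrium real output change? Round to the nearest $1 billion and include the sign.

+$1,121 billion

MPC = 1 − MPS = 1 − 0.34 = 0.66.
Expenditure multiplier = 1/(1 − MPC) = 1/(1 − 0.66) = 1/0.34 ≈ 2.941.
ΔG contributes k·ΔG = (+$583 billion) / 0.34 ≈ +$1,714.7 billion.
ΔT of +$306 billion changes first-round spending by −c·ΔT = −$201.96 billion, contributing k·(−c·ΔT) = (−$201.96 billion) / 0.34 = −$594 billion.
Net ΔY = k(ΔG − c·ΔT) = (+$381.04 billion) / 0.34 ≈ +$1,121 billion.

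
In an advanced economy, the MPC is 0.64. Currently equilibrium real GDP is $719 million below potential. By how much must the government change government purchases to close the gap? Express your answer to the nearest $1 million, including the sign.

Spending multiplier = 1/(1 − MPC) = 1/(1 − 0.64) = 1/0.36 ≈ 2.778.
Need ΔY = +$719 million, so ΔG = ΔY/k = (+$719 million) × 0.36 ≈ +$259 million.
The government should increase government purchases by $259 million.

+$259 million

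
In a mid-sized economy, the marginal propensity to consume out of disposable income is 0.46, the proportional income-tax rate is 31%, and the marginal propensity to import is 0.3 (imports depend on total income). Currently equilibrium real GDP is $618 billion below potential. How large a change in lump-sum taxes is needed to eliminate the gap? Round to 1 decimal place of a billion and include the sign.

Spending multiplier = 1/(1 − c(1−t) + m) = 1/(1 − 0.46×0.69 + 0.3) = 1/0.9826 ≈ 1.018.
Tax multiplier = −c·k = −0.46/0.9826 ≈ −0.468. Need ΔY = +$618 billion, so ΔT = ΔY/(−c·k) = −(+$618 billion) × 0.9826 / 0.46 ≈ −$1,320.1 billion.
The government should cut lump-sum taxes by $1,320.1 billion.

−$1,320.1 billion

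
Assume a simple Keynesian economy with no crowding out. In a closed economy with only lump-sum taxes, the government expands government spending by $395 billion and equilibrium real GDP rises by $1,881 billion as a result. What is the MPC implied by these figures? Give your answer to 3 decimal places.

0.790

Implied spending multiplier k = ΔY/ΔG = 1,881/395 ≈ 4.762.
Since k = 1/(1 − MPC), MPC = 1 − 1/k = 1 − ΔG/ΔY = 1 − 395/1,881 ≈ 0.790.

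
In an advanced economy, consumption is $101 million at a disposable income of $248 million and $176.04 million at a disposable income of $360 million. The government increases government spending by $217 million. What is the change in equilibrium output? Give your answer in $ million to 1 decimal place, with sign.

MPC = ΔC/ΔYd = (176.04 − 101)/(360 − 248) = 75.04/112 = 0.67.
Government-spending multiplier = 1/(1 − MPC) = 1/(1 − 0.67) = 1/0.33 ≈ 3.03.
ΔY = k × ΔG = (+$217 million) / 0.33 ≈ +$657.6 million.

+$657.6 million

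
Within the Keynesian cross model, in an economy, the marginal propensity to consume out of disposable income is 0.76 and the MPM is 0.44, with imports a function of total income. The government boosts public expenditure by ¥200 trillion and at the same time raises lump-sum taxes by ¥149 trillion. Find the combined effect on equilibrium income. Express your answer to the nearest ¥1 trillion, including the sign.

+¥128 trillion

Expenditure multiplier = 1/(1 − c + m) = 1/(1 − 0.76 + 0.44) = 1/0.68 ≈ 1.471.
ΔG contributes k·ΔG = (+¥200 trillion) / 0.68 ≈ +¥294.1 trillion.
ΔT of +¥149 trillion changes first-round spending by −c·ΔT = −¥113.24 trillion, contributing k·(−c·ΔT) = (−¥113.24 trillion) / 0.68 ≈ −¥166.5 trillion.
Net ΔY = k(ΔG − c·ΔT) = (+¥86.76 trillion) / 0.68 ≈ +¥128 trillion.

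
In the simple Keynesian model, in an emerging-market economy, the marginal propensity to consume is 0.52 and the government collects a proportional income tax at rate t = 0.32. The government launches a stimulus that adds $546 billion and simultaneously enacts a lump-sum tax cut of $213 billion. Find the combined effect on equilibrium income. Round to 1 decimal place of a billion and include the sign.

Expenditure multiplier = 1/(1 − c(1−t)) = 1/(1 − 0.52×0.68) = 1/0.6464 ≈ 1.547.
ΔG contributes k·ΔG = (+$546 billion) / 0.6464 ≈ +$844.7 billion.
ΔT of −$213 billion changes first-round spending by −c·ΔT = +$110.76 billion, contributing k·(−c·ΔT) = (+$110.76 billion) / 0.6464 ≈ +$171.3 billion.
Net ΔY = k(ΔG − c·ΔT) = (+$656.76 billion) / 0.6464 ≈ +$1,016 billion.

+$1,016.0 billion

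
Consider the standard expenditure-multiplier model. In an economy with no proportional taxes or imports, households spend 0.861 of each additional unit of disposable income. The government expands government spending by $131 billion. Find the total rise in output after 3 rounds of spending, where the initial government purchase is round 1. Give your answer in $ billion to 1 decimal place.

$340.9 billion

Round 1 adds ΔG = $131 billion; each later round is MPC = 0.861 times the previous.
After 3 rounds: 131 + 112.791 + 97.113051 = ΔG·(1 − c^3)/(1 − c) = 131 × (1 − 0.638277381)/0.139 ≈ $340.9 billion.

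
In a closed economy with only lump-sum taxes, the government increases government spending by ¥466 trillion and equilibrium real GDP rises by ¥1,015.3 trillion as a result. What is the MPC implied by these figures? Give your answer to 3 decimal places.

0.541

Implied spending multiplier k = ΔY/ΔG = 1,015.3/466 ≈ 2.1788.
Since k = 1/(1 − MPC), MPC = 1 − 1/k = 1 − ΔG/ΔY = 1 − 466/1,015.3 ≈ 0.541.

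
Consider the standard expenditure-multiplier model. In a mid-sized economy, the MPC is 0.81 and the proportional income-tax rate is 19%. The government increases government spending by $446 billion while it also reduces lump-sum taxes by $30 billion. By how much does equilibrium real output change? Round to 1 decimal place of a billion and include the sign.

+$1,367.5 billion

Expenditure multiplier = 1/(1 − c(1−t)) = 1/(1 − 0.81×0.81) = 1/0.3439 ≈ 2.908.
ΔG contributes k·ΔG = (+$446 billion) / 0.3439 ≈ +$1,296.9 billion.
ΔT of −$30 billion changes first-round spending by −c·ΔT = +$24.3 billion, contributing k·(−c·ΔT) = (+$24.3 billion) / 0.3439 ≈ +$70.7 billion.
Net ΔY = k(ΔG − c·ΔT) = (+$470.3 billion) / 0.3439 ≈ +$1,367.5 billion.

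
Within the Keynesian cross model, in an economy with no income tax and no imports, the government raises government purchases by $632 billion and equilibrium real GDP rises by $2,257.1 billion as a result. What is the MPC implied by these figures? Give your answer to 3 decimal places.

0.720

Implied spending multiplier k = ΔY/ΔG = 2,257.1/632 ≈ 3.5714.
Since k = 1/(1 − MPC), MPC = 1 − 1/k = 1 − ΔG/ΔY = 1 − 632/2,257.1 ≈ 0.720.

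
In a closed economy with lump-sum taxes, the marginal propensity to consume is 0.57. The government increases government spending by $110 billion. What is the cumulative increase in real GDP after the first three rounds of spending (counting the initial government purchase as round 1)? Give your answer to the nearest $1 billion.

Round 1 adds ΔG = $110 billion; each later round is MPC = 0.57 times the previous.
After 3 rounds: 110 + 62.7 + 35.739 = ΔG·(1 − c^3)/(1 − c) = 110 × (1 − 0.185193)/0.43 ≈ $208 billion.

$208 billion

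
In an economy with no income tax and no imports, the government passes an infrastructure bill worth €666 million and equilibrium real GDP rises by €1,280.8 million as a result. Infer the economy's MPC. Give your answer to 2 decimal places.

Implied spending multiplier k = ΔY/ΔG = 1,280.8/666 ≈ 1.9231.
Since k = 1/(1 − MPC), MPC = 1 − 1/k = 1 − ΔG/ΔY = 1 − 666/1,280.8 ≈ 0.48.

0.48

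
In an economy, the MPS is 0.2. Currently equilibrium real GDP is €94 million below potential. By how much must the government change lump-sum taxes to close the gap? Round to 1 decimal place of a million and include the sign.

−€23.5 million

MPC = 1 − MPS = 1 − 0.2 = 0.8.
Spending multiplier = 1/(1 − MPC) = 1/(1 − 0.8) = 1/0.2 = 5.
Tax multiplier = −c·k = −0.8/0.2 = −4. Need ΔY = +€94 million, so ΔT = ΔY/(−c·k) = −(+€94 million) × 0.2 / 0.8 = −€23.5 million.
The government should cut lump-sum taxes by €23.5 million.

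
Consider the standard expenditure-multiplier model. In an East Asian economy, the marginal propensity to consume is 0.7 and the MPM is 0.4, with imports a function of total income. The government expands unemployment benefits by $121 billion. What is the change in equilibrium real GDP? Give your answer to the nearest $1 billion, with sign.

+$121 billion

The transfer change shifts disposable income by +$121 billion, so first-round consumption changes by c·ΔTR = 0.7 × (+$121 billion) = +$84.7 billion.
Expenditure multiplier = 1/(1 − c + m) = 1/(1 − 0.7 + 0.4) = 1/0.7 ≈ 1.429.
The transfer multiplier is c × k = 1, so ΔY = k × (c·ΔTR) = (+$84.7 billion) / 0.7 = +$121 billion.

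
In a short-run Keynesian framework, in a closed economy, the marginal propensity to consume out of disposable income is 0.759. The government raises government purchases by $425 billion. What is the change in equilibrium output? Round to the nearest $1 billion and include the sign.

+$1,763 billion

Government-spending multiplier = 1/(1 − MPC) = 1/(1 − 0.759) = 1/0.241 ≈ 4.149.
ΔY = k × ΔG = (+$425 billion) / 0.241 ≈ +$1,763 billion.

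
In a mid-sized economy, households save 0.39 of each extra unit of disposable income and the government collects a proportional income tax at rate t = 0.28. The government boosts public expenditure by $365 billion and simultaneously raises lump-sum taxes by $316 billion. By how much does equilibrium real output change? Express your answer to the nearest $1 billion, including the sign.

MPC = 1 − MPS = 1 − 0.39 = 0.61.
Expenditure multiplier = 1/(1 − c(1−t)) = 1/(1 − 0.61×0.72) = 1/0.5608 ≈ 1.783.
ΔG contributes k·ΔG = (+$365 billion) / 0.5608 ≈ +$650.9 billion.
ΔT of +$316 billion changes first-round spending by −c·ΔT = −$192.76 billion, contributing k·(−c·ΔT) = (−$192.76 billion) / 0.5608 ≈ −$343.7 billion.
Net ΔY = k(ΔG − c·ΔT) = (+$172.24 billion) / 0.5608 ≈ +$307 billion.

+$307 billion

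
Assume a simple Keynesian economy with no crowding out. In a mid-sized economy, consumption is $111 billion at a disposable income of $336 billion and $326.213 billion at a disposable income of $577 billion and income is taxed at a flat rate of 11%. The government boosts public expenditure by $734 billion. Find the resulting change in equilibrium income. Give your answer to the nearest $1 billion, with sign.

MPC = ΔC/ΔYd = (326.213 − 111)/(577 − 336) = 215.213/241 = 0.893.
Spending multiplier = 1/(1 − c(1−t)) = 1/(1 − 0.893×0.89) = 1/0.20523 ≈ 4.873.
ΔY = k × ΔG = (+$734 billion) / 0.20523 ≈ +$3,576 billion.

+$3,576 billion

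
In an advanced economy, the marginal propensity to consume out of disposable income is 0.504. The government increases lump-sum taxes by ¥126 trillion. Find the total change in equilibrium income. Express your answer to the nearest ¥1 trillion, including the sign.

−¥128 trillion

A lump-sum tax change of +¥126 trillion shifts disposable income by −¥126 trillion; first-round consumption changes by −c × ΔT = −0.504 × (+¥126 trillion) = −¥63.504 trillion.
Expenditure multiplier = 1/(1 − MPC) = 1/(1 − 0.504) = 1/0.496 ≈ 2.016.
The tax multiplier is −c × k ≈ −1.016, so ΔY = k × (−c·ΔT) = (−¥63.504 trillion) / 0.496 ≈ −¥128 trillion.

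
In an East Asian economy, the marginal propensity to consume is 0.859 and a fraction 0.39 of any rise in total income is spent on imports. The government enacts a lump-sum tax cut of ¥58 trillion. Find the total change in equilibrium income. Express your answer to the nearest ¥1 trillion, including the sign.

A lump-sum tax change of −¥58 trillion shifts disposable income by +¥58 trillion; first-round consumption changes by −c × ΔT = −0.859 × (−¥58 trillion) = +¥49.822 trillion.
Expenditure multiplier = 1/(1 − c + m) = 1/(1 − 0.859 + 0.39) = 1/0.531 ≈ 1.883.
The tax multiplier is −c × k ≈ −1.618, so ΔY = k × (−c·ΔT) = (+¥49.822 trillion) / 0.531 ≈ +¥94 trillion.

+¥94 trillion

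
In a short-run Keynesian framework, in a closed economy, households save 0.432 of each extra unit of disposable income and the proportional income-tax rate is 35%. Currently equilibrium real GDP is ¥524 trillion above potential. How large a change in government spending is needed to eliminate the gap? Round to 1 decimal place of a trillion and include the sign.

−¥330.5 trillion

MPC = 1 − MPS = 1 − 0.432 = 0.568.
Spending multiplier = 1/(1 − c(1−t)) = 1/(1 − 0.568×0.65) = 1/0.6308 ≈ 1.585.
Need ΔY = −¥524 trillion, so ΔG = ΔY/k = (−¥524 trillion) × 0.6308 ≈ −¥330.5 trillion.
The government should cut government spending by ¥330.5 trillion.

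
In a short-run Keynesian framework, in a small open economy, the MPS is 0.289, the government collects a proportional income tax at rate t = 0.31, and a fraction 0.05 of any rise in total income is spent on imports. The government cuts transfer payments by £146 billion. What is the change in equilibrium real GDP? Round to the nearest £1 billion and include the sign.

MPC = 1 − MPS = 1 − 0.289 = 0.711.
The transfer change shifts disposable income by −£146 billion, so first-round consumption changes by c·ΔTR = 0.711 × (−£146 billion) = −£103.806 billion.
Expenditure multiplier = 1/(1 − c(1−t) + m) = 1/(1 − 0.711×0.69 + 0.05) = 1/0.55941 ≈ 1.788.
The transfer multiplier is c × k ≈ 1.271, so ΔY = k × (c·ΔTR) = (−£103.806 billion) / 0.55941 ≈ −£186 billion.

−£186 billion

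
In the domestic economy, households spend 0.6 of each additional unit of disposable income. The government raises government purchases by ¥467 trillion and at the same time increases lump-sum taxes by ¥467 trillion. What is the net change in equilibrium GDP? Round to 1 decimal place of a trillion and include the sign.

Expenditure multiplier = 1/(1 − MPC) = 1/(1 − 0.6) = 1/0.4 = 2.5.
ΔG contributes k·ΔG = (+¥467 trillion) / 0.4 = +¥1,167.5 trillion.
ΔT of +¥467 trillion changes first-round spending by −c·ΔT = −¥280.2 trillion, contributing k·(−c·ΔT) = (−¥280.2 trillion) / 0.4 = −¥700.5 trillion.
With ΔG = ΔT and no other leakages, the balanced-budget multiplier is 1, so ΔY = ΔG = +¥467 trillion.

+¥467.0 trillion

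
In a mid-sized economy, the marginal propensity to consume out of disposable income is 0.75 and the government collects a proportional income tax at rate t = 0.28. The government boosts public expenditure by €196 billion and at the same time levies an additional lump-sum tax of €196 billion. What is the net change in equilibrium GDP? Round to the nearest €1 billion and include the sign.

Expenditure multiplier = 1/(1 − c(1−t)) = 1/(1 − 0.75×0.72) = 1/0.46 ≈ 2.174.
ΔG contributes k·ΔG = (+€196 billion) / 0.46 ≈ +€426.1 billion.
ΔT of +€196 billion changes first-round spending by −c·ΔT = −€147 billion, contributing k·(−c·ΔT) = (−€147 billion) / 0.46 ≈ −€319.6 billion.
Net ΔY = k(ΔG − c·ΔT) = (+€49 billion) / 0.46 ≈ +€107 billion.

+€107 billion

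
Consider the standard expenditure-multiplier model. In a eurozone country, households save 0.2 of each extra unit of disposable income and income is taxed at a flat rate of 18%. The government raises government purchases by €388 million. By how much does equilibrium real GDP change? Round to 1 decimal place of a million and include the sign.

MPC = 1 − MPS = 1 − 0.2 = 0.8.
Expenditure multiplier = 1/(1 − c(1−t)) = 1/(1 − 0.8×0.82) = 1/0.344 ≈ 2.907.
ΔY = k × ΔG = (+€388 million) / 0.344 ≈ +€1,127.9 million.

+€1,127.9 million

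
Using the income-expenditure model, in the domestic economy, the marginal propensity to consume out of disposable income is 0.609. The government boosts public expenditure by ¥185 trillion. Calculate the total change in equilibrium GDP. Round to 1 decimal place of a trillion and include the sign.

+¥473.1 trillion

Expenditure multiplier = 1/(1 − MPC) = 1/(1 − 0.609) = 1/0.391 ≈ 2.558.
ΔY = k × ΔG = (+¥185 trillion) / 0.391 ≈ +¥473.1 trillion.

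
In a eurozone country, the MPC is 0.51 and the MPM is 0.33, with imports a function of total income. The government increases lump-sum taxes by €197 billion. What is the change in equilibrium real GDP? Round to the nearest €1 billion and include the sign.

A lump-sum tax change of +€197 billion shifts disposable income by −€197 billion; first-round consumption changes by −c × ΔT = −0.51 × (+€197 billion) = −€100.47 billion.
Expenditure multiplier = 1/(1 − c + m) = 1/(1 − 0.51 + 0.33) = 1/0.82 ≈ 1.22.
The tax multiplier is −c × k ≈ −0.622, so ΔY = k × (−c·ΔT) = (−€100.47 billion) / 0.82 ≈ −€123 billion.

−€123 billion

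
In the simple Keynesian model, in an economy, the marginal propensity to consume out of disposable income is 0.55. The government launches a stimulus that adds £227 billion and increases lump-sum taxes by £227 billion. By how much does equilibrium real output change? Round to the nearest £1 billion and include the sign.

Expenditure multiplier = 1/(1 − MPC) = 1/(1 − 0.55) = 1/0.45 ≈ 2.222.
ΔG contributes k·ΔG = (+£227 billion) / 0.45 ≈ +£504.4 billion.
ΔT of +£227 billion changes first-round spending by −c·ΔT = −£124.85 billion, contributing k·(−c·ΔT) = (−£124.85 billion) / 0.45 ≈ −£277.4 billion.
With ΔG = ΔT and no other leakages, the balanced-budget multiplier is 1, so ΔY = ΔG = +£227 billion.

+£227 billion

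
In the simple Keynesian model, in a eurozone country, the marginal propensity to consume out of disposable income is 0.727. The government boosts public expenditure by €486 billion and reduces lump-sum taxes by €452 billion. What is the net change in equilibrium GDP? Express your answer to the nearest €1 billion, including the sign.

+€2,984 billion

Expenditure multiplier = 1/(1 − MPC) = 1/(1 − 0.727) = 1/0.273 ≈ 3.663.
ΔG contributes k·ΔG = (+€486 billion) / 0.273 ≈ +€1,780.2 billion.
ΔT of −€452 billion changes first-round spending by −c·ΔT = +€328.604 billion, contributing k·(−c·ΔT) = (+€328.604 billion) / 0.273 ≈ +€1,203.7 billion.
Net ΔY = k(ΔG − c·ΔT) = (+€814.604 billion) / 0.273 ≈ +€2,984 billion.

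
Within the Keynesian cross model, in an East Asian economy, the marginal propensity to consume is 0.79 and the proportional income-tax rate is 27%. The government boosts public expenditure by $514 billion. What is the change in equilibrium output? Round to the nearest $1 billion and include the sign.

+$1,214 billion

Government-spending multiplier = 1/(1 − c(1−t)) = 1/(1 − 0.79×0.73) = 1/0.4233 ≈ 2.362.
ΔY = k × ΔG = (+$514 billion) / 0.4233 ≈ +$1,214 billion.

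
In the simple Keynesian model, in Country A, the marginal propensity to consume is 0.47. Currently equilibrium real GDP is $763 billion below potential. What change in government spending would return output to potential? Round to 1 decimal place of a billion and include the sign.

Spending multiplier = 1/(1 − MPC) = 1/(1 − 0.47) = 1/0.53 ≈ 1.887.
Need ΔY = +$763 billion, so ΔG = ΔY/k = (+$763 billion) × 0.53 ≈ +$404.4 billion.
The government should increase government spending by $404.4 billion.

+$404.4 billion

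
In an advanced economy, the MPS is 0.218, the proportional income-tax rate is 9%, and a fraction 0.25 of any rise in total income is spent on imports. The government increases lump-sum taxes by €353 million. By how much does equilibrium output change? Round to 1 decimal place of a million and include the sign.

MPC = 1 − MPS = 1 − 0.218 = 0.782.
A lump-sum tax change of +€353 million shifts disposable income by −€353 million; first-round consumption changes by −c × ΔT = −0.782 × (+€353 million) = −€276.046 million.
Expenditure multiplier = 1/(1 − c(1−t) + m) = 1/(1 − 0.782×0.91 + 0.25) = 1/0.53838 ≈ 1.857.
The tax multiplier is −c × k ≈ −1.453, so ΔY = k × (−c·ΔT) = (−€276.046 million) / 0.53838 ≈ −€512.7 million.

−€512.7 million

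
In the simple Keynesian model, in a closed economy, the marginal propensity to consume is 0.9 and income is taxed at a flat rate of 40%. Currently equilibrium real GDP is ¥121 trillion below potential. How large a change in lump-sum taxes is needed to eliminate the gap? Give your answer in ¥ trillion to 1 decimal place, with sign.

Spending multiplier = 1/(1 − c(1−t)) = 1/(1 − 0.9×0.6) = 1/0.46 ≈ 2.174.
Tax multiplier = −c·k = −0.9/0.46 ≈ −1.957. Need ΔY = +¥121 trillion, so ΔT = ΔY/(−c·k) = −(+¥121 trillion) × 0.46 / 0.9 ≈ −¥61.8 trillion.
The government should cut lump-sum taxes by ¥61.8 trillion.

−¥61.8 trillion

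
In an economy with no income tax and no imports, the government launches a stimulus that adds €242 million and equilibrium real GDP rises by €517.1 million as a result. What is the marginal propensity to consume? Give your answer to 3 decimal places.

Implied spending multiplier k = ΔY/ΔG = 517.1/242 ≈ 2.1368.
Since k = 1/(1 − MPC), MPC = 1 − 1/k = 1 − ΔG/ΔY = 1 − 242/517.1 ≈ 0.532.

0.532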